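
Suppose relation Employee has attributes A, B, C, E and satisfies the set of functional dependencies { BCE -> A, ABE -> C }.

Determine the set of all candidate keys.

Attributes B, E never appear on any right-hand side, so every candidate key must contain {B, E}.
{B, E}⁺ = {B, E}, which is not all of the schema, so we must add further attributes.
{A, B, E}⁺: ABE→C adds C → {A, B, C, E}.
{B, C, E}⁺: BCE→A adds A → {A, B, C, E}.

{A, B, E}; {B, C, E}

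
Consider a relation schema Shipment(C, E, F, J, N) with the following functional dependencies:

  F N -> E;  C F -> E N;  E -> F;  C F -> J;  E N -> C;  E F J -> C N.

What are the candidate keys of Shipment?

{C, E}⁺: E→F adds F; CF→J adds J; EFJ→CN adds N → {C, E, F, J, N}. Minimal: {E}⁺ = {E, F}; {C}⁺ = {C} — none reach the full schema.
{C, F}⁺: CF→EN adds E, N; CF→J adds J → {C, E, F, J, N}. Minimal: {F}⁺ = {F}; {C}⁺ = {C} — none reach the full schema.
{E, J}⁺: E→F adds F; EFJ→CN adds C, N → {C, E, F, J, N}. Minimal: {J}⁺ = {J}; {E}⁺ = {E, F} — none reach the full schema.
{E, N}⁺: E→F adds F; EN→C adds C; CF→J adds J → {C, E, F, J, N}. Minimal: {N}⁺ = {N}; {E}⁺ = {E, F} — none reach the full schema.
{F, N}⁺: FN→E adds E; EN→C adds C; CF→J adds J → {C, E, F, J, N}. Minimal: {N}⁺ = {N}; {F}⁺ = {F} — none reach the full schema.
Any other superkey contains one of these as a subset, so there are no further candidate keys.

CE, CF, EJ, EN, FN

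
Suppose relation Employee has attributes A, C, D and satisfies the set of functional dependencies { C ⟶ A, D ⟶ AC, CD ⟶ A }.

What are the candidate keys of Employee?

Attribute D never appears on the right-hand side of any dependency, so D must belong to every candidate key.
{D}⁺ = {A, C, D}, which is all of the schema, so {D} is the only candidate key.

D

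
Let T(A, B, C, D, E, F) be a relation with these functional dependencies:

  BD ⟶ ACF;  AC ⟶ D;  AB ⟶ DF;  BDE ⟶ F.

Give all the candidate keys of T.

Attributes B, E never appear on any right-hand side, so every candidate key must contain {B, E}.
{B, E}⁺ = {B, E}, which is not all of the schema, so we must add further attributes.
{A, B, E}⁺: AB→DF adds D, F; BD→ACF adds C → {A, B, C, D, E, F}. Minimal: {B, E}⁺ = {B, E}; {A, E}⁺ = {A, E}; {A, B}⁺ = {A, B, C, D, F} — none reach the full schema.
{B, D, E}⁺: BD→ACF adds A, C, F → {A, B, C, D, E, F}. Minimal: {D, E}⁺ = {D, E}; {B, E}⁺ = {B, E}; {B, D}⁺ = {A, B, C, D, F} — none reach the full schema.

{A, B, E}; {B, D, E}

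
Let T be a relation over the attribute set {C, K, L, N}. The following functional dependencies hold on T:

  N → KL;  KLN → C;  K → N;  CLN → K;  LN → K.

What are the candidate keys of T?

(K), (N)

{K}⁺: K→N adds N; N→KL adds L; KLN→C adds C → {C, K, L, N}.
{N}⁺: N→KL adds K, L; KLN→C adds C → {C, K, L, N}.
Any other superkey contains one of these as a subset, so there are no further candidate keys.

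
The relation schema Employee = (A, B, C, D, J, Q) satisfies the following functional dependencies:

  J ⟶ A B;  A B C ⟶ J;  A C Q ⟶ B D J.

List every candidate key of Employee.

{A, C, Q}⁺: ACQ→BDJ adds B, D, J → {A, B, C, D, J, Q}. Minimal: {C, Q}⁺ = {C, Q}; {A, Q}⁺ = {A, Q}; {A, C}⁺ = {A, C} — none reach the full schema.
{C, J, Q}⁺: J→AB adds A, B; ACQ→BDJ adds D → {A, B, C, D, J, Q}. Minimal: {J, Q}⁺ = {A, B, J, Q}; {C, Q}⁺ = {C, Q}; {C, J}⁺ = {A, B, C, J} — none reach the full schema.

{A, C, Q}; {C, J, Q}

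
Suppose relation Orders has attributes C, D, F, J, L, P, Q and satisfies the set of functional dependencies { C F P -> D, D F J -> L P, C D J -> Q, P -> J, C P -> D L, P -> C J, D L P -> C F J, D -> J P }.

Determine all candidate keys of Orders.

{D}; {P}

{D}⁺: D→JP adds J, P; P→CJ adds C; CDJ→Q adds Q; CP→DL adds L; DLP→CFJ adds F → {C, D, F, J, L, P, Q}.
{P}⁺: P→J adds J; P→CJ adds C; CP→DL adds D, L; DLP→CFJ adds F; CDJ→Q adds Q → {C, D, F, J, L, P, Q}.
Any other superkey contains one of these as a subset, so there are no further candidate keys.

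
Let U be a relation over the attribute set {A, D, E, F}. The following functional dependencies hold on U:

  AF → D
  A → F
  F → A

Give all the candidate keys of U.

Attribute E never appears on the right-hand side of any dependency, so E must belong to every candidate key.
{E}⁺ = {E}, which is not all of the schema, so we must add further attributes.
{A, E}⁺: A→F adds F; AF→D adds D → {A, D, E, F}. Minimal: {E}⁺ = {E}; {A}⁺ = {A, D, F} — none reach the full schema.
{E, F}⁺: F→A adds A; AF→D adds D → {A, D, E, F}. Minimal: {F}⁺ = {A, D, F}; {E}⁺ = {E} — none reach the full schema.
Any other superkey contains one of these as a subset, so there are no further candidate keys.

{A, E}, {E, F}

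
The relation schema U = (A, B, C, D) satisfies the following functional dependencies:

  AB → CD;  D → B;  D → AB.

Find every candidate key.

{D}⁺: D→B adds B; D→AB adds A; AB→CD adds C → {A, B, C, D}.
{A, B}⁺: AB→CD adds C, D → {A, B, C, D}.

{D}; {A, B}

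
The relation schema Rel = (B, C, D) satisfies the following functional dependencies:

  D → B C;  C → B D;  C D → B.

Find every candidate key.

{C}⁺: C→BD adds B, D → {B, C, D}.
{D}⁺: D→BC adds B, C → {B, C, D}.
Any other superkey contains one of these as a subset, so there are no further candidate keys.

{C}; {D}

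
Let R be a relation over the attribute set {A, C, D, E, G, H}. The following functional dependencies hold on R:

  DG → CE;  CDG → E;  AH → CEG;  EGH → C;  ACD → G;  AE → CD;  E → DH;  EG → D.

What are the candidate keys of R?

Attribute A never appears on the right-hand side of any dependency, so A must belong to every candidate key.
{A}⁺ = {A}, which is not all of the schema, so we must add further attributes.
{A, E}⁺: AE→CD adds C, D; E→DH adds H; AH→CEG adds G → {A, C, D, E, G, H}. Minimal: {E}⁺ = {D, E, H}; {A}⁺ = {A} — none reach the full schema.
{A, H}⁺: AH→CEG adds C, E, G; AE→CD adds D → {A, C, D, E, G, H}. Minimal: {H}⁺ = {H}; {A}⁺ = {A} — none reach the full schema.
{A, C, D}⁺: ACD→G adds G; DG→CE adds E; E→DH adds H → {A, C, D, E, G, H}. Minimal: {C, D}⁺ = {C, D}; {A, D}⁺ = {A, D}; {A, C}⁺ = {A, C} — none reach the full schema.
{A, D, G}⁺: DG→CE adds C, E; E→DH adds H → {A, C, D, E, G, H}. Minimal: {D, G}⁺ = {C, D, E, G, H}; {A, G}⁺ = {A, G}; {A, D}⁺ = {A, D} — none reach the full schema.

{A, E}; {A, H}; {A, C, D}; {A, D, G}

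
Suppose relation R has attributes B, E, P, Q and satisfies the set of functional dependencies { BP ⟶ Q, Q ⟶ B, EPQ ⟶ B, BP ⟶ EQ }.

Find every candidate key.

Attribute P never appears on the right-hand side of any dependency, so P must belong to every candidate key.
{P}⁺ = {P}, which is not all of the schema, so we must add further attributes.
{B, P}⁺: BP→Q adds Q; BP→EQ adds E → {B, E, P, Q}. Minimal: {P}⁺ = {P}; {B}⁺ = {B} — none reach the full schema.
{P, Q}⁺: Q→B adds B; BP→EQ adds E → {B, E, P, Q}. Minimal: {Q}⁺ = {B, Q}; {P}⁺ = {P} — none reach the full schema.
Any other superkey contains one of these as a subset, so there are no further candidate keys.

(B, P), (P, Q)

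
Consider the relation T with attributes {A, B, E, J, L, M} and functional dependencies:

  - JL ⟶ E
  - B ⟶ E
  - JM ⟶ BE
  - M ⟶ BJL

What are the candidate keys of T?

{A, M}

{A, M}⁺: M→BJL adds B, J, L; JL→E adds E → {A, B, E, J, L, M}.
No other minimal superkey exists.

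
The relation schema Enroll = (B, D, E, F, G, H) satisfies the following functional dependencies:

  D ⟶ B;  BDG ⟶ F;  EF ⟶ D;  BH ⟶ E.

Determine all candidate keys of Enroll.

Attributes G, H never appear on any right-hand side, so every candidate key must contain {G, H}.
{G, H}⁺ = {G, H}, which is not all of the schema, so we must add further attributes.
{D, G, H}⁺: D→B adds B; BDG→F adds F; BH→E adds E → {B, D, E, F, G, H}. Minimal: {G, H}⁺ = {G, H}; {D, H}⁺ = {B, D, E, H}; {D, G}⁺ = {B, D, F, G} — none reach the full schema.
{B, F, G, H}⁺: BH→E adds E; EF→D adds D → {B, D, E, F, G, H}. Minimal: {F, G, H}⁺ = {F, G, H}; {B, G, H}⁺ = {B, E, G, H}; {B, F, H}⁺ = {B, D, E, F, H}; … — none reach the full schema.
{E, F, G, H}⁺: EF→D adds D; D→B adds B → {B, D, E, F, G, H}. Minimal: {F, G, H}⁺ = {F, G, H}; {E, G, H}⁺ = {E, G, H}; {E, F, H}⁺ = {B, D, E, F, H}; … — none reach the full schema.
Any other superkey contains one of these as a subset, so there are no further candidate keys.

(D, G, H), (B, F, G, H), (E, F, G, H)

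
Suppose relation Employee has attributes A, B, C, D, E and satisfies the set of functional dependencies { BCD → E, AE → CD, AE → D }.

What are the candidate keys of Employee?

Attributes A, B never appear on any right-hand side, so every candidate key must contain {A, B}.
{A, B}⁺ = {A, B}, which is not all of the schema, so we must add further attributes.
{A, B, E}⁺: AE→CD adds C, D → {A, B, C, D, E}. Minimal: {B, E}⁺ = {B, E}; {A, E}⁺ = {A, C, D, E}; {A, B}⁺ = {A, B} — none reach the full schema.
{A, B, C, D}⁺: BCD→E adds E → {A, B, C, D, E}. Minimal: {B, C, D}⁺ = {B, C, D, E}; {A, C, D}⁺ = {A, C, D}; {A, B, D}⁺ = {A, B, D}; … — none reach the full schema.
Any other superkey contains one of these as a subset, so there are no further candidate keys.

(A, B, E), (A, B, C, D)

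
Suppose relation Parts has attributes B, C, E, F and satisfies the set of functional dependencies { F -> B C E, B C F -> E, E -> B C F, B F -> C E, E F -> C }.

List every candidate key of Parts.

(E), (F)

{E}⁺: E→BCF adds B, C, F → {B, C, E, F}.
{F}⁺: F→BCE adds B, C, E → {B, C, E, F}.
Any other superkey contains one of these as a subset, so there are no further candidate keys.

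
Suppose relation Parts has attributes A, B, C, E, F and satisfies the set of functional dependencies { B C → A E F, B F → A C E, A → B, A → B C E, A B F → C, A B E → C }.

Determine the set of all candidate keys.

(A), (B, C), (B, F)

{A}⁺: A→B adds B; A→BCE adds C, E; BC→AEF adds F → {A, B, C, E, F}.
{B, C}⁺: BC→AEF adds A, E, F → {A, B, C, E, F}. Minimal: {C}⁺ = {C}; {B}⁺ = {B} — none reach the full schema.
{B, F}⁺: BF→ACE adds A, C, E → {A, B, C, E, F}. Minimal: {F}⁺ = {F}; {B}⁺ = {B} — none reach the full schema.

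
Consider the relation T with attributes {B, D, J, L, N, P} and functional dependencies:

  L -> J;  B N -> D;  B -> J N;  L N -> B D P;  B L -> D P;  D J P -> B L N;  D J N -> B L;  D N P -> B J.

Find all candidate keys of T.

(B), (L, N), (D, J, N), (D, J, P), (D, L, P), (D, N, P)

{B}⁺: B→JN adds J, N; BN→D adds D; DJN→BL adds L; LN→BDP adds P → {B, D, J, L, N, P}.
{L, N}⁺: L→J adds J; LN→BDP adds B, D, P → {B, D, J, L, N, P}. Minimal: {N}⁺ = {N}; {L}⁺ = {J, L} — none reach the full schema.
{D, J, N}⁺: DJN→BL adds B, L; LN→BDP adds P → {B, D, J, L, N, P}. Minimal: {J, N}⁺ = {J, N}; {D, N}⁺ = {D, N}; {D, J}⁺ = {D, J} — none reach the full schema.
{D, J, P}⁺: DJP→BLN adds B, L, N → {B, D, J, L, N, P}. Minimal: {J, P}⁺ = {J, P}; {D, P}⁺ = {D, P}; {D, J}⁺ = {D, J} — none reach the full schema.
{D, L, P}⁺: L→J adds J; DJP→BLN adds B, N → {B, D, J, L, N, P}. Minimal: {L, P}⁺ = {J, L, P}; {D, P}⁺ = {D, P}; {D, L}⁺ = {D, J, L} — none reach the full schema.
{D, N, P}⁺: DNP→BJ adds B, J; DJP→BLN adds L → {B, D, J, L, N, P}. Minimal: {N, P}⁺ = {N, P}; {D, P}⁺ = {D, P}; {D, N}⁺ = {D, N} — none reach the full schema.
Any other superkey contains one of these as a subset, so there are no further candidate keys.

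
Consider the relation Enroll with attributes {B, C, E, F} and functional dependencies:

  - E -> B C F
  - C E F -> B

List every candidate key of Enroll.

Attribute E never appears on the right-hand side of any dependency, so E must belong to every candidate key.
{E}⁺ = {B, C, E, F}, which is all of the schema, so {E} is the only candidate key.

{E}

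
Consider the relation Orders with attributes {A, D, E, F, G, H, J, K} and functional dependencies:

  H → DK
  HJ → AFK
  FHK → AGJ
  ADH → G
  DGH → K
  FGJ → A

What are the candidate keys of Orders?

Attributes E, H never appear on any right-hand side, so every candidate key must contain {E, H}.
{E, H}⁺ = {D, E, H, K}, which is not all of the schema, so we must add further attributes.
{E, F, H}⁺: H→DK adds D, K; FHK→AGJ adds A, G, J → {A, D, E, F, G, H, J, K}. Minimal: {F, H}⁺ = {A, D, F, G, H, J, K}; {E, H}⁺ = {D, E, H, K}; {E, F}⁺ = {E, F} — none reach the full schema.
{E, H, J}⁺: H→DK adds D, K; HJ→AFK adds A, F; FHK→AGJ adds G → {A, D, E, F, G, H, J, K}. Minimal: {H, J}⁺ = {A, D, F, G, H, J, K}; {E, J}⁺ = {E, J}; {E, H}⁺ = {D, E, H, K} — none reach the full schema.
Any other superkey contains one of these as a subset, so there are no further candidate keys.

{E, F, H}, {E, H, J}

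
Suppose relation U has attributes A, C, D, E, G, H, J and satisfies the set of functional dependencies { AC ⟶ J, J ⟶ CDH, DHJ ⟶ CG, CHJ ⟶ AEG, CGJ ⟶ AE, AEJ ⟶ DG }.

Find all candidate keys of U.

J, AC

{J}⁺: J→CDH adds C, D, H; DHJ→CG adds G; CHJ→AEG adds A, E → {A, C, D, E, G, H, J}.
{A, C}⁺: AC→J adds J; J→CDH adds D, H; DHJ→CG adds G; CHJ→AEG adds E → {A, C, D, E, G, H, J}.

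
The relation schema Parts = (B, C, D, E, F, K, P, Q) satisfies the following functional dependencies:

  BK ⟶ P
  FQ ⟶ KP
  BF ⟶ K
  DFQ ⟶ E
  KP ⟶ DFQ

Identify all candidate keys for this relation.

Attributes B, C never appear on any right-hand side, so every candidate key must contain {B, C}.
{B, C}⁺ = {B, C}, which is not all of the schema, so we must add further attributes.
{B, C, F}⁺: BF→K adds K; BK→P adds P; KP→DFQ adds D, Q; DFQ→E adds E → {B, C, D, E, F, K, P, Q}. Minimal: {C, F}⁺ = {C, F}; {B, F}⁺ = {B, D, E, F, K, P, Q}; {B, C}⁺ = {B, C} — none reach the full schema.
{B, C, K}⁺: BK→P adds P; KP→DFQ adds D, F, Q; DFQ→E adds E → {B, C, D, E, F, K, P, Q}. Minimal: {C, K}⁺ = {C, K}; {B, K}⁺ = {B, D, E, F, K, P, Q}; {B, C}⁺ = {B, C} — none reach the full schema.

(B, C, F), (B, C, K)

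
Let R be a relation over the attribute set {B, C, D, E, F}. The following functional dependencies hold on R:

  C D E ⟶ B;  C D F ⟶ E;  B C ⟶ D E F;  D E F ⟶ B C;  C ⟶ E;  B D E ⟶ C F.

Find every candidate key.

{B, C}⁺: BC→DEF adds D, E, F → {B, C, D, E, F}. Minimal: {C}⁺ = {C, E}; {B}⁺ = {B} — none reach the full schema.
{C, D}⁺: C→E adds E; CDE→B adds B; BC→DEF adds F → {B, C, D, E, F}. Minimal: {D}⁺ = {D}; {C}⁺ = {C, E} — none reach the full schema.
{B, D, E}⁺: BDE→CF adds C, F → {B, C, D, E, F}. Minimal: {D, E}⁺ = {D, E}; {B, E}⁺ = {B, E}; {B, D}⁺ = {B, D} — none reach the full schema.
{D, E, F}⁺: DEF→BC adds B, C → {B, C, D, E, F}. Minimal: {E, F}⁺ = {E, F}; {D, F}⁺ = {D, F}; {D, E}⁺ = {D, E} — none reach the full schema.
Any other superkey contains one of these as a subset, so there are no further candidate keys.

{B, C}; {C, D}; {B, D, E}; {D, E, F}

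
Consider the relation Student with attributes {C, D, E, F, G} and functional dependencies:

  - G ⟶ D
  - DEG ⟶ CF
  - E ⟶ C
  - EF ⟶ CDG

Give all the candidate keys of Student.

{E, F}; {E, G}

Attribute E never appears on the right-hand side of any dependency, so E must belong to every candidate key.
{E}⁺ = {C, E}, which is not all of the schema, so we must add further attributes.
{E, F}⁺: E→C adds C; EF→CDG adds D, G → {C, D, E, F, G}. Minimal: {F}⁺ = {F}; {E}⁺ = {C, E} — none reach the full schema.
{E, G}⁺: G→D adds D; DEG→CF adds C, F → {C, D, E, F, G}. Minimal: {G}⁺ = {D, G}; {E}⁺ = {C, E} — none reach the full schema.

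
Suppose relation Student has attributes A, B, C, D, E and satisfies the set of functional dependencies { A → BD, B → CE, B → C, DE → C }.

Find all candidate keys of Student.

Attribute A never appears on the right-hand side of any dependency, so A must belong to every candidate key.
{A}⁺ = {A, B, C, D, E}, which is all of the schema, so {A} is the only candidate key.

A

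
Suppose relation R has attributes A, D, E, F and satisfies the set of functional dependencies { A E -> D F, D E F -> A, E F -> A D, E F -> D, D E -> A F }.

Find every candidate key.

Attribute E never appears on the right-hand side of any dependency, so E must belong to every candidate key.
{E}⁺ = {E}, which is not all of the schema, so we must add further attributes.
{A, E}⁺: AE→DF adds D, F → {A, D, E, F}.
{D, E}⁺: DE→AF adds A, F → {A, D, E, F}.
{E, F}⁺: EF→AD adds A, D → {A, D, E, F}.

(A, E); (D, E); (E, F)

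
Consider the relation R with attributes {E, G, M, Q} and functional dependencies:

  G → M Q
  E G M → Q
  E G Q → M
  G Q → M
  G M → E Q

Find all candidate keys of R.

(G)

{G}⁺: G→MQ adds M, Q; GM→EQ adds E → {E, G, M, Q}.
No other minimal superkey exists.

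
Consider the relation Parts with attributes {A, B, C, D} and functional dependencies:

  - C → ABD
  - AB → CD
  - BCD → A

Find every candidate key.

C; AB

{C}⁺: C→ABD adds A, B, D → {A, B, C, D}.
{A, B}⁺: AB→CD adds C, D → {A, B, C, D}. Minimal: {B}⁺ = {B}; {A}⁺ = {A} — none reach the full schema.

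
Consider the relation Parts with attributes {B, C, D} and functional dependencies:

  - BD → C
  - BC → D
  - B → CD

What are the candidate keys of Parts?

Attribute B never appears on the right-hand side of any dependency, so B must belong to every candidate key.
{B}⁺ = {B, C, D}, which is all of the schema, so {B} is the only candidate key.

B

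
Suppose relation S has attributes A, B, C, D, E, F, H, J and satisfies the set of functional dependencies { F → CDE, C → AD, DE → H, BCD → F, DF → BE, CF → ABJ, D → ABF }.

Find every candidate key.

(C); (D); (F)

{C}⁺: C→AD adds A, D; D→ABF adds B, F; F→CDE adds E; DE→H adds H; CF→ABJ adds J → {A, B, C, D, E, F, H, J}.
{D}⁺: D→ABF adds A, B, F; F→CDE adds C, E; DE→H adds H; CF→ABJ adds J → {A, B, C, D, E, F, H, J}.
{F}⁺: F→CDE adds C, D, E; C→AD adds A; DE→H adds H; DF→BE adds B; CF→ABJ adds J → {A, B, C, D, E, F, H, J}.
Any other superkey contains one of these as a subset, so there are no further candidate keys.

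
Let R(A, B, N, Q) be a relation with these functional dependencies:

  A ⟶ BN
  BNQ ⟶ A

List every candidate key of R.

Attribute Q never appears on the right-hand side of any dependency, so Q must belong to every candidate key.
{Q}⁺ = {Q}, which is not all of the schema, so we must add further attributes.
{A, Q}⁺: A→BN adds B, N → {A, B, N, Q}. Minimal: {Q}⁺ = {Q}; {A}⁺ = {A, B, N} — none reach the full schema.
{B, N, Q}⁺: BNQ→A adds A → {A, B, N, Q}. Minimal: {N, Q}⁺ = {N, Q}; {B, Q}⁺ = {B, Q}; {B, N}⁺ = {B, N} — none reach the full schema.
Any other superkey contains one of these as a subset, so there are no further candidate keys.

{A, Q}, {B, N, Q}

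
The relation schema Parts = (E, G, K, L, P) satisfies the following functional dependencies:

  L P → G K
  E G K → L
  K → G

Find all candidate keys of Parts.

Attributes E, P never appear on any right-hand side, so every candidate key must contain {E, P}.
{E, P}⁺ = {E, P}, which is not all of the schema, so we must add further attributes.
{E, K, P}⁺: K→G adds G; EGK→L adds L → {E, G, K, L, P}. Minimal: {K, P}⁺ = {G, K, P}; {E, P}⁺ = {E, P}; {E, K}⁺ = {E, G, K, L} — none reach the full schema.
{E, L, P}⁺: LP→GK adds G, K → {E, G, K, L, P}. Minimal: {L, P}⁺ = {G, K, L, P}; {E, P}⁺ = {E, P}; {E, L}⁺ = {E, L} — none reach the full schema.

{E, K, P}; {E, L, P}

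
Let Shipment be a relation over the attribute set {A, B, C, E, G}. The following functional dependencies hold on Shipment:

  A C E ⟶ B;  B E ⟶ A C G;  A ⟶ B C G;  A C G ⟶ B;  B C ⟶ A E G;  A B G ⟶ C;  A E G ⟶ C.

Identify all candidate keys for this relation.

{A}; {B, C}; {B, E}

{A}⁺: A→BCG adds B, C, G; BC→AEG adds E → {A, B, C, E, G}.
{B, C}⁺: BC→AEG adds A, E, G → {A, B, C, E, G}.
{B, E}⁺: BE→ACG adds A, C, G → {A, B, C, E, G}.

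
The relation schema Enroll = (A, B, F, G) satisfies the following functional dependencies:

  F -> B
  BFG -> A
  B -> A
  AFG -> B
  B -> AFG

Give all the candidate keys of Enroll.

(B), (F)

{B}⁺: B→A adds A; B→AFG adds F, G → {A, B, F, G}.
{F}⁺: F→B adds B; B→A adds A; B→AFG adds G → {A, B, F, G}.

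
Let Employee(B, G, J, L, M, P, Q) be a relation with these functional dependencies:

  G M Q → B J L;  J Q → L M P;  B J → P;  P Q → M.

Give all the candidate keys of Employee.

{G, J, Q}, {G, M, Q}, {G, P, Q}

Attributes G, Q never appear on any right-hand side, so every candidate key must contain {G, Q}.
{G, Q}⁺ = {G, Q}, which is not all of the schema, so we must add further attributes.
{G, J, Q}⁺: JQ→LMP adds L, M, P; GMQ→BJL adds B → {B, G, J, L, M, P, Q}. Minimal: {J, Q}⁺ = {J, L, M, P, Q}; {G, Q}⁺ = {G, Q}; {G, J}⁺ = {G, J} — none reach the full schema.
{G, M, Q}⁺: GMQ→BJL adds B, J, L; JQ→LMP adds P → {B, G, J, L, M, P, Q}. Minimal: {M, Q}⁺ = {M, Q}; {G, Q}⁺ = {G, Q}; {G, M}⁺ = {G, M} — none reach the full schema.
{G, P, Q}⁺: PQ→M adds M; GMQ→BJL adds B, J, L → {B, G, J, L, M, P, Q}. Minimal: {P, Q}⁺ = {M, P, Q}; {G, Q}⁺ = {G, Q}; {G, P}⁺ = {G, P} — none reach the full schema.
Any other superkey contains one of these as a subset, so there are no further candidate keys.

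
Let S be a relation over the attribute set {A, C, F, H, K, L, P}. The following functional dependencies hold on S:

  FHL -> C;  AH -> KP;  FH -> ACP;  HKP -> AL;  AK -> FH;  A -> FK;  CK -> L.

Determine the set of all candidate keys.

(A); (F, H); (H, K, P)

{A}⁺: A→FK adds F, K; AK→FH adds H; AH→KP adds P; FH→ACP adds C; HKP→AL adds L → {A, C, F, H, K, L, P}.
{F, H}⁺: FH→ACP adds A, C, P; A→FK adds K; CK→L adds L → {A, C, F, H, K, L, P}. Minimal: {H}⁺ = {H}; {F}⁺ = {F} — none reach the full schema.
{H, K, P}⁺: HKP→AL adds A, L; AK→FH adds F; FHL→C adds C → {A, C, F, H, K, L, P}. Minimal: {K, P}⁺ = {K, P}; {H, P}⁺ = {H, P}; {H, K}⁺ = {H, K} — none reach the full schema.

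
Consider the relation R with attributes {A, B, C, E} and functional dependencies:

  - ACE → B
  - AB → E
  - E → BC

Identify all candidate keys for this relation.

{A, B}, {A, E}

Attribute A never appears on the right-hand side of any dependency, so A must belong to every candidate key.
{A}⁺ = {A}, which is not all of the schema, so we must add further attributes.
{A, B}⁺: AB→E adds E; E→BC adds C → {A, B, C, E}. Minimal: {B}⁺ = {B}; {A}⁺ = {A} — none reach the full schema.
{A, E}⁺: E→BC adds B, C → {A, B, C, E}. Minimal: {E}⁺ = {B, C, E}; {A}⁺ = {A} — none reach the full schema.
Any other superkey contains one of these as a subset, so there are no further candidate keys.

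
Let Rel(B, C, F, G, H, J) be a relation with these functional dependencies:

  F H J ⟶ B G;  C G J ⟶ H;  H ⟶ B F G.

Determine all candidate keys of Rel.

{C, G, J}, {C, H, J}

{C, G, J}⁺: CGJ→H adds H; H→BFG adds B, F → {B, C, F, G, H, J}. Minimal: {G, J}⁺ = {G, J}; {C, J}⁺ = {C, J}; {C, G}⁺ = {C, G} — none reach the full schema.
{C, H, J}⁺: H→BFG adds B, F, G → {B, C, F, G, H, J}. Minimal: {H, J}⁺ = {B, F, G, H, J}; {C, J}⁺ = {C, J}; {C, H}⁺ = {B, C, F, G, H} — none reach the full schema.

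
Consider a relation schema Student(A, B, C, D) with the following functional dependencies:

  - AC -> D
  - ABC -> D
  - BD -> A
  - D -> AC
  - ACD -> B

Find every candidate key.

{D}, {A, C}

{D}⁺: D→AC adds A, C; ACD→B adds B → {A, B, C, D}.
{A, C}⁺: AC→D adds D; ACD→B adds B → {A, B, C, D}.
Any other superkey contains one of these as a subset, so there are no further candidate keys.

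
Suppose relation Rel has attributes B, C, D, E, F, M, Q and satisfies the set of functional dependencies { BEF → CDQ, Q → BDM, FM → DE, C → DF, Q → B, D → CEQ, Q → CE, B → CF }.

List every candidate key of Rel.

(B), (C), (D), (Q), (F, M)

{B}⁺: B→CF adds C, F; C→DF adds D; D→CEQ adds E, Q; Q→BDM adds M → {B, C, D, E, F, M, Q}.
{C}⁺: C→DF adds D, F; D→CEQ adds E, Q; Q→BDM adds B, M → {B, C, D, E, F, M, Q}.
{D}⁺: D→CEQ adds C, E, Q; Q→BDM adds B, M; C→DF adds F → {B, C, D, E, F, M, Q}.
{Q}⁺: Q→BDM adds B, D, M; D→CEQ adds C, E; B→CF adds F → {B, C, D, E, F, M, Q}.
{F, M}⁺: FM→DE adds D, E; D→CEQ adds C, Q; Q→BDM adds B → {B, C, D, E, F, M, Q}. Minimal: {M}⁺ = {M}; {F}⁺ = {F} — none reach the full schema.
Any other superkey contains one of these as a subset, so there are no further candidate keys.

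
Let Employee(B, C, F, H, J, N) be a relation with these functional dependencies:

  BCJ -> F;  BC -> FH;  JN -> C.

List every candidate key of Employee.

Attributes B, J, N never appear on any right-hand side, so every candidate key must contain {B, J, N}.
{B, J, N}⁺ = {B, C, F, H, J, N}, which is all of the schema, so {B, J, N} is the only candidate key.

(B, J, N)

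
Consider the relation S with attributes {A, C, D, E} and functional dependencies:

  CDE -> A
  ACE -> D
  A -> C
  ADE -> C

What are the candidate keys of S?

Attribute E never appears on the right-hand side of any dependency, so E must belong to every candidate key.
{E}⁺ = {E}, which is not all of the schema, so we must add further attributes.
{A, E}⁺: A→C adds C; ACE→D adds D → {A, C, D, E}. Minimal: {E}⁺ = {E}; {A}⁺ = {A, C} — none reach the full schema.
{C, D, E}⁺: CDE→A adds A → {A, C, D, E}. Minimal: {D, E}⁺ = {D, E}; {C, E}⁺ = {C, E}; {C, D}⁺ = {C, D} — none reach the full schema.

{A, E}, {C, D, E}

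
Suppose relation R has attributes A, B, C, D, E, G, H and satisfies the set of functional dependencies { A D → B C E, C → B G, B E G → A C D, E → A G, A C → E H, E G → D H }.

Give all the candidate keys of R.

{E}⁺: E→AG adds A, G; EG→DH adds D, H; AD→BCE adds B, C → {A, B, C, D, E, G, H}.
{A, C}⁺: C→BG adds B, G; AC→EH adds E, H; EG→DH adds D → {A, B, C, D, E, G, H}. Minimal: {C}⁺ = {B, C, G}; {A}⁺ = {A} — none reach the full schema.
{A, D}⁺: AD→BCE adds B, C, E; C→BG adds G; AC→EH adds H → {A, B, C, D, E, G, H}. Minimal: {D}⁺ = {D}; {A}⁺ = {A} — none reach the full schema.

{E}; {A, C}; {A, D}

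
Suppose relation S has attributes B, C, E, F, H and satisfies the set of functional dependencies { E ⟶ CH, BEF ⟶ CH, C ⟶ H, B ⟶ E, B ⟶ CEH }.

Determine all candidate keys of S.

Attributes B, F never appear on any right-hand side, so every candidate key must contain {B, F}.
{B, F}⁺ = {B, C, E, F, H}, which is all of the schema, so {B, F} is the only candidate key.

{B, F}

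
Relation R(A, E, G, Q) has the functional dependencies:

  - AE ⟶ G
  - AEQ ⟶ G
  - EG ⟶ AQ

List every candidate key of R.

Attribute E never appears on the right-hand side of any dependency, so E must belong to every candidate key.
{E}⁺ = {E}, which is not all of the schema, so we must add further attributes.
{A, E}⁺: AE→G adds G; EG→AQ adds Q → {A, E, G, Q}.
{E, G}⁺: EG→AQ adds A, Q → {A, E, G, Q}.

AE, EG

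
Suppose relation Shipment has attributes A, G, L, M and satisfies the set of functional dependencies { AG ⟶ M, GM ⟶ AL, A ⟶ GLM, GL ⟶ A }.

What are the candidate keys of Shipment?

{A}⁺: A→GLM adds G, L, M → {A, G, L, M}.
{G, L}⁺: GL→A adds A; AG→M adds M → {A, G, L, M}. Minimal: {L}⁺ = {L}; {G}⁺ = {G} — none reach the full schema.
{G, M}⁺: GM→AL adds A, L → {A, G, L, M}. Minimal: {M}⁺ = {M}; {G}⁺ = {G} — none reach the full schema.

{A}, {G, L}, {G, M}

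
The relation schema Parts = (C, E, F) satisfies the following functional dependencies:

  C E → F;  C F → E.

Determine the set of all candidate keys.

Attribute C never appears on the right-hand side of any dependency, so C must belong to every candidate key.
{C}⁺ = {C}, which is not all of the schema, so we must add further attributes.
{C, E}⁺: CE→F adds F → {C, E, F}. Minimal: {E}⁺ = {E}; {C}⁺ = {C} — none reach the full schema.
{C, F}⁺: CF→E adds E → {C, E, F}. Minimal: {F}⁺ = {F}; {C}⁺ = {C} — none reach the full schema.
Any other superkey contains one of these as a subset, so there are no further candidate keys.

(C, E), (C, F)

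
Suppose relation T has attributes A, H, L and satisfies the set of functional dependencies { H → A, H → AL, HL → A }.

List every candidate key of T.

H

Attribute H never appears on the right-hand side of any dependency, so H must belong to every candidate key.
{H}⁺ = {A, H, L}, which is all of the schema, so {H} is the only candidate key.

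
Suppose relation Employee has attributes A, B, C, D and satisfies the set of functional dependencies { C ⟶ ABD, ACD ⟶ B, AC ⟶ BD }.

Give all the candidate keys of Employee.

C

Attribute C never appears on the right-hand side of any dependency, so C must belong to every candidate key.
{C}⁺ = {A, B, C, D}, which is all of the schema, so {C} is the only candidate key.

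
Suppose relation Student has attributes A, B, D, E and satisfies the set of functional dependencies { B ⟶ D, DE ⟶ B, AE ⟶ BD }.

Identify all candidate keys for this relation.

Attributes A, E never appear on any right-hand side, so every candidate key must contain {A, E}.
{A, E}⁺ = {A, B, D, E}, which is all of the schema, so {A, E} is the only candidate key.

AE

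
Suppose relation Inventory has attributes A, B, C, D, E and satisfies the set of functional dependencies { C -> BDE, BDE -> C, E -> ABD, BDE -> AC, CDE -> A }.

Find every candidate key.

{C}⁺: C→BDE adds B, D, E; E→ABD adds A → {A, B, C, D, E}.
{E}⁺: E→ABD adds A, B, D; BDE→AC adds C → {A, B, C, D, E}.
Any other superkey contains one of these as a subset, so there are no further candidate keys.

C, E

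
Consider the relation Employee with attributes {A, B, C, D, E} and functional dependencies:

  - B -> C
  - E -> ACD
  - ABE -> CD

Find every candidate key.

Attributes B, E never appear on any right-hand side, so every candidate key must contain {B, E}.
{B, E}⁺ = {A, B, C, D, E}, which is all of the schema, so {B, E} is the only candidate key.

{B, E}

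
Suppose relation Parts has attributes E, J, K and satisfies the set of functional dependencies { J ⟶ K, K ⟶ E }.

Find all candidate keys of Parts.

{J}

Attribute J never appears on the right-hand side of any dependency, so J must belong to every candidate key.
{J}⁺ = {E, J, K}, which is all of the schema, so {J} is the only candidate key.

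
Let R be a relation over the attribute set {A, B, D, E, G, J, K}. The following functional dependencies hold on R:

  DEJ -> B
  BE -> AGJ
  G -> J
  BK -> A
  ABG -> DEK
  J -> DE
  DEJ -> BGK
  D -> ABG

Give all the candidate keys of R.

{D}⁺: D→ABG adds A, B, G; G→J adds J; ABG→DEK adds E, K → {A, B, D, E, G, J, K}.
{G}⁺: G→J adds J; J→DE adds D, E; DEJ→BGK adds B, K; D→ABG adds A → {A, B, D, E, G, J, K}.
{J}⁺: J→DE adds D, E; DEJ→BGK adds B, G, K; D→ABG adds A → {A, B, D, E, G, J, K}.
{B, E}⁺: BE→AGJ adds A, G, J; ABG→DEK adds D, K → {A, B, D, E, G, J, K}.

D, G, J, BE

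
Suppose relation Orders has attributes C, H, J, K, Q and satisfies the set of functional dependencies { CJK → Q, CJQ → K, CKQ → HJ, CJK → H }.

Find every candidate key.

CJK, CJQ, CKQ

Attribute C never appears on the right-hand side of any dependency, so C must belong to every candidate key.
{C}⁺ = {C}, which is not all of the schema, so we must add further attributes.
{C, J, K}⁺: CJK→Q adds Q; CKQ→HJ adds H → {C, H, J, K, Q}. Minimal: {J, K}⁺ = {J, K}; {C, K}⁺ = {C, K}; {C, J}⁺ = {C, J} — none reach the full schema.
{C, J, Q}⁺: CJQ→K adds K; CKQ→HJ adds H → {C, H, J, K, Q}. Minimal: {J, Q}⁺ = {J, Q}; {C, Q}⁺ = {C, Q}; {C, J}⁺ = {C, J} — none reach the full schema.
{C, K, Q}⁺: CKQ→HJ adds H, J → {C, H, J, K, Q}. Minimal: {K, Q}⁺ = {K, Q}; {C, Q}⁺ = {C, Q}; {C, K}⁺ = {C, K} — none reach the full schema.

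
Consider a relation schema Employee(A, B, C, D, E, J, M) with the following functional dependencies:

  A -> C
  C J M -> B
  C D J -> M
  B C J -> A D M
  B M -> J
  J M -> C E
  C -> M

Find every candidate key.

{A, B}; {A, J}; {B, C}; {B, M}; {C, J}; {J, M}

{A, B}⁺: A→C adds C; C→M adds M; BM→J adds J; JM→CE adds E; BCJ→ADM adds D → {A, B, C, D, E, J, M}. Minimal: {B}⁺ = {B}; {A}⁺ = {A, C, M} — none reach the full schema.
{A, J}⁺: A→C adds C; C→M adds M; CJM→B adds B; BCJ→ADM adds D; JM→CE adds E → {A, B, C, D, E, J, M}. Minimal: {J}⁺ = {J}; {A}⁺ = {A, C, M} — none reach the full schema.
{B, C}⁺: C→M adds M; BM→J adds J; JM→CE adds E; BCJ→ADM adds A, D → {A, B, C, D, E, J, M}. Minimal: {C}⁺ = {C, M}; {B}⁺ = {B} — none reach the full schema.
{B, M}⁺: BM→J adds J; JM→CE adds C, E; BCJ→ADM adds A, D → {A, B, C, D, E, J, M}. Minimal: {M}⁺ = {M}; {B}⁺ = {B} — none reach the full schema.
{C, J}⁺: C→M adds M; CJM→B adds B; BCJ→ADM adds A, D; JM→CE adds E → {A, B, C, D, E, J, M}. Minimal: {J}⁺ = {J}; {C}⁺ = {C, M} — none reach the full schema.
{J, M}⁺: JM→CE adds C, E; CJM→B adds B; BCJ→ADM adds A, D → {A, B, C, D, E, J, M}. Minimal: {M}⁺ = {M}; {J}⁺ = {J} — none reach the full schema.
Any other superkey contains one of these as a subset, so there are no further candidate keys.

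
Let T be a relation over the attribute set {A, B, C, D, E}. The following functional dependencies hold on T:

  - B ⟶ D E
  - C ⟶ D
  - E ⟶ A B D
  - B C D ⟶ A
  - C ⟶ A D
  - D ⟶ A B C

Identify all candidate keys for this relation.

{B}, {C}, {D}, {E}

{B}⁺: B→DE adds D, E; E→ABD adds A; D→ABC adds C → {A, B, C, D, E}.
{C}⁺: C→D adds D; C→AD adds A; D→ABC adds B; B→DE adds E → {A, B, C, D, E}.
{D}⁺: D→ABC adds A, B, C; B→DE adds E → {A, B, C, D, E}.
{E}⁺: E→ABD adds A, B, D; D→ABC adds C → {A, B, C, D, E}.
Any other superkey contains one of these as a subset, so there are no further candidate keys.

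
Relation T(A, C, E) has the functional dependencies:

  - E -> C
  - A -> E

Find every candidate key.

A

Attribute A never appears on the right-hand side of any dependency, so A must belong to every candidate key.
{A}⁺ = {A, C, E}, which is all of the schema, so {A} is the only candidate key.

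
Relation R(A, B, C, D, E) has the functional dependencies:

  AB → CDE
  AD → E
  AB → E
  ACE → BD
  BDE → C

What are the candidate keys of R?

(A, B); (A, C, D); (A, C, E)

Attribute A never appears on the right-hand side of any dependency, so A must belong to every candidate key.
{A}⁺ = {A}, which is not all of the schema, so we must add further attributes.
{A, B}⁺: AB→CDE adds C, D, E → {A, B, C, D, E}.
{A, C, D}⁺: AD→E adds E; ACE→BD adds B → {A, B, C, D, E}.
{A, C, E}⁺: ACE→BD adds B, D → {A, B, C, D, E}.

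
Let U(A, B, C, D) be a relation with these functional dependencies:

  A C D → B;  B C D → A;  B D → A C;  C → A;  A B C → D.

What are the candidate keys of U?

{B, C}⁺: C→A adds A; ABC→D adds D → {A, B, C, D}.
{B, D}⁺: BD→AC adds A, C → {A, B, C, D}.
{C, D}⁺: C→A adds A; ACD→B adds B → {A, B, C, D}.
Any other superkey contains one of these as a subset, so there are no further candidate keys.

{B, C}, {B, D}, {C, D}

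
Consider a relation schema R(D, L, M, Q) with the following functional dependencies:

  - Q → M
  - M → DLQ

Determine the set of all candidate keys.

{M}, {Q}

{M}⁺: M→DLQ adds D, L, Q → {D, L, M, Q}.
{Q}⁺: Q→M adds M; M→DLQ adds D, L → {D, L, M, Q}.
Any other superkey contains one of these as a subset, so there are no further candidate keys.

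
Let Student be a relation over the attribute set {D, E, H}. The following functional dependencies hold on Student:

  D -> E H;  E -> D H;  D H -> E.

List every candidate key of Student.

{D}⁺: D→EH adds E, H → {D, E, H}.
{E}⁺: E→DH adds D, H → {D, E, H}.

(D), (E)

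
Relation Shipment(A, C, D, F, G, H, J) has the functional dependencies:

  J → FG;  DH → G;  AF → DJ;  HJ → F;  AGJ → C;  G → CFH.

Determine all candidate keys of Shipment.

Attribute A never appears on the right-hand side of any dependency, so A must belong to every candidate key.
{A}⁺ = {A}, which is not all of the schema, so we must add further attributes.
{A, F}⁺: AF→DJ adds D, J; J→FG adds G; AGJ→C adds C; G→CFH adds H → {A, C, D, F, G, H, J}. Minimal: {F}⁺ = {F}; {A}⁺ = {A} — none reach the full schema.
{A, G}⁺: G→CFH adds C, F, H; AF→DJ adds D, J → {A, C, D, F, G, H, J}. Minimal: {G}⁺ = {C, F, G, H}; {A}⁺ = {A} — none reach the full schema.
{A, J}⁺: J→FG adds F, G; AF→DJ adds D; AGJ→C adds C; G→CFH adds H → {A, C, D, F, G, H, J}. Minimal: {J}⁺ = {C, F, G, H, J}; {A}⁺ = {A} — none reach the full schema.
{A, D, H}⁺: DH→G adds G; G→CFH adds C, F; AF→DJ adds J → {A, C, D, F, G, H, J}. Minimal: {D, H}⁺ = {C, D, F, G, H}; {A, H}⁺ = {A, H}; {A, D}⁺ = {A, D} — none reach the full schema.
Any other superkey contains one of these as a subset, so there are no further candidate keys.

{A, F}, {A, G}, {A, J}, {A, D, H}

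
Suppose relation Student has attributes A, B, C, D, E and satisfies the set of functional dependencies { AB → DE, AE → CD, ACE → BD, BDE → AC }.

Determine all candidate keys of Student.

AB; AE; BDE

{A, B}⁺: AB→DE adds D, E; AE→CD adds C → {A, B, C, D, E}.
{A, E}⁺: AE→CD adds C, D; ACE→BD adds B → {A, B, C, D, E}.
{B, D, E}⁺: BDE→AC adds A, C → {A, B, C, D, E}.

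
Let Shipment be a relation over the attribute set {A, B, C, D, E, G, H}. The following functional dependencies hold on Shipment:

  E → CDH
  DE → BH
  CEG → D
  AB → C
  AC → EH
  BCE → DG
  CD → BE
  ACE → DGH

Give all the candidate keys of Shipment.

AB, AC, AE

Attribute A never appears on the right-hand side of any dependency, so A must belong to every candidate key.
{A}⁺ = {A}, which is not all of the schema, so we must add further attributes.
{A, B}⁺: AB→C adds C; AC→EH adds E, H; BCE→DG adds D, G → {A, B, C, D, E, G, H}. Minimal: {B}⁺ = {B}; {A}⁺ = {A} — none reach the full schema.
{A, C}⁺: AC→EH adds E, H; ACE→DGH adds D, G; DE→BH adds B → {A, B, C, D, E, G, H}. Minimal: {C}⁺ = {C}; {A}⁺ = {A} — none reach the full schema.
{A, E}⁺: E→CDH adds C, D, H; DE→BH adds B; BCE→DG adds G → {A, B, C, D, E, G, H}. Minimal: {E}⁺ = {B, C, D, E, G, H}; {A}⁺ = {A} — none reach the full schema.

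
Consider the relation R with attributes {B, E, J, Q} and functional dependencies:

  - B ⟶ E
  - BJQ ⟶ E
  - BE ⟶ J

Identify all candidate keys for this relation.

BQ

{B, Q}⁺: B→E adds E; BE→J adds J → {B, E, J, Q}. Minimal: {Q}⁺ = {Q}; {B}⁺ = {B, E, J} — none reach the full schema.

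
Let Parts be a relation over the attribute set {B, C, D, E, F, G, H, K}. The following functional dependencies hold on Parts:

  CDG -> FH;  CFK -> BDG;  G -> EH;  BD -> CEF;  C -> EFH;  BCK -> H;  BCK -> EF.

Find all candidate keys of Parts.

{C, K}, {B, D, K}

{C, K}⁺: C→EFH adds E, F, H; CFK→BDG adds B, D, G → {B, C, D, E, F, G, H, K}. Minimal: {K}⁺ = {K}; {C}⁺ = {C, E, F, H} — none reach the full schema.
{B, D, K}⁺: BD→CEF adds C, E, F; C→EFH adds H; CFK→BDG adds G → {B, C, D, E, F, G, H, K}. Minimal: {D, K}⁺ = {D, K}; {B, K}⁺ = {B, K}; {B, D}⁺ = {B, C, D, E, F, H} — none reach the full schema.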